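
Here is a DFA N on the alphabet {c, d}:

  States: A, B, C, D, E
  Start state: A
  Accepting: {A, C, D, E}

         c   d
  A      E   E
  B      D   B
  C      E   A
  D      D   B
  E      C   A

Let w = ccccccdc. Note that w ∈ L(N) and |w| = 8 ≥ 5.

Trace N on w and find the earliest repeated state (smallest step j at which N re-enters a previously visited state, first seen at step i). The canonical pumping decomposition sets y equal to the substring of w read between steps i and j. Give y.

cc

State sequence: A -c-> E -c-> C -c-> E -c-> C -c-> E -c-> C -d-> A -c-> E
First repeat at step 3: E was already visited.

So i = 1, j = 3, giving x = w[0:1] = c, y = w[1:3] = cc, z = w[3:8] = cccdc.
Check: |xy| = 3 ≤ 5 and |y| = 2 ≥ 1. Reading y takes N from E back to E, so every xyⁱz is accepted.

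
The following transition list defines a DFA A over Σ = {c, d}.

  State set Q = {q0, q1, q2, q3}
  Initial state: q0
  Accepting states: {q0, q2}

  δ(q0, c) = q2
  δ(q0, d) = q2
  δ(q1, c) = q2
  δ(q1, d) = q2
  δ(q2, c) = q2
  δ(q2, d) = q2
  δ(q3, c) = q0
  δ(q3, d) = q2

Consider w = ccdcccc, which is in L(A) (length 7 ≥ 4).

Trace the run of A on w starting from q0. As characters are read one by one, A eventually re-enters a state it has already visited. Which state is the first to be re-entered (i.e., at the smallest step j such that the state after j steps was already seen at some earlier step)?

Run of A on w = c c d c c c c:
  step 0: q0  (start)
  step 1: q2  (read c: q0→q2)
  step 2: q2  (read c: q2→q2)   ← first repeat (q2 seen earlier)
  step 3: q2  (read d: q2→q2)
  step 4: q2  (read c: q2→q2)
  step 5: q2  (read c: q2→q2)
  step 6: q2  (read c: q2→q2)
  step 7: q2  (read c: q2→q2)

The earliest repeat is at step j = 2: A is in q2, which it already visited at step i = 1.

q2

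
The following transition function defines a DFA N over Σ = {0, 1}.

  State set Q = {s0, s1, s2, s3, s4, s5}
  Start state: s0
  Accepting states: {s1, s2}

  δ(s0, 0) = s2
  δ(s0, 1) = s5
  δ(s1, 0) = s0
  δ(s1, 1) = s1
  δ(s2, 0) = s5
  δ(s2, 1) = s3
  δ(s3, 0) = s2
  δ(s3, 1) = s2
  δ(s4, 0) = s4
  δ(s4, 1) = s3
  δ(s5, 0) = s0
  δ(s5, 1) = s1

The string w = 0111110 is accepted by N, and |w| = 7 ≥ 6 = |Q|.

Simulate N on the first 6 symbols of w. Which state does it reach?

State sequence: s0 -0-> s2 -1-> s3 -1-> s2 -1-> s3 -1-> s2 -1-> s3

After reading 6 characters, N is in state s3.
(This kind of state-tracing is the core of the pumping-lemma construction: with 6 states, pigeonhole forces a repeat within the first 6 steps.)

s3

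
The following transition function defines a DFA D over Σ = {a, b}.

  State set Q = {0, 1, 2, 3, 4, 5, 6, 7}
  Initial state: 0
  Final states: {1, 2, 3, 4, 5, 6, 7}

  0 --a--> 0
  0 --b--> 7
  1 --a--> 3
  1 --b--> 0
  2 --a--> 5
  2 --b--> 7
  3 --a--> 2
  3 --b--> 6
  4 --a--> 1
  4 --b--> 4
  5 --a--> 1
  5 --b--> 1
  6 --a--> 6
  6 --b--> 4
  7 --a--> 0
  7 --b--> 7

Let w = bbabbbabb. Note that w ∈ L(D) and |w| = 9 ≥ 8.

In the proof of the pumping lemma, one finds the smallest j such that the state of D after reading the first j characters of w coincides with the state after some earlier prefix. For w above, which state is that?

7

State sequence: 0 -b-> 7 -b-> 7 -a-> 0 -b-> 7 -b-> 7 -b-> 7 -a-> 0 -b-> 7 -b-> 7
First repeat at step 2: 7 was already visited.

The earliest repeat is at step j = 2: D is in 7, which it already visited at step i = 1.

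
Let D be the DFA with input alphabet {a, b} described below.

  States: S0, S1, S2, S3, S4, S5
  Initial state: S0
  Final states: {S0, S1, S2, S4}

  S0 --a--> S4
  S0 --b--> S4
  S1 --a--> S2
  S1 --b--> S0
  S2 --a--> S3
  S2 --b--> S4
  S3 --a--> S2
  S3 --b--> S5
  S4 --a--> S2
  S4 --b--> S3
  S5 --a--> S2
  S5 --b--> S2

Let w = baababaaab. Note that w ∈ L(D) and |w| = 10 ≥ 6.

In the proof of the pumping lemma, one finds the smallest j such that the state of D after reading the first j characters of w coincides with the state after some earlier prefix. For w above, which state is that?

S2

Run of D on w = b a a b a b a a a b:
  step 0: S0  (start)
  step 1: S4  (read b: S0→S4)
  step 2: S2  (read a: S4→S2)
  step 3: S3  (read a: S2→S3)
  step 4: S5  (read b: S3→S5)
  step 5: S2  (read a: S5→S2)   ← first repeat (S2 seen earlier)
  step 6: S4  (read b: S2→S4)
  step 7: S2  (read a: S4→S2)
  step 8: S3  (read a: S2→S3)
  step 9: S2  (read a: S3→S2)
  step 10: S4  (read b: S2→S4)

The earliest repeat is at step j = 5: D is in S2, which it already visited at step i = 2.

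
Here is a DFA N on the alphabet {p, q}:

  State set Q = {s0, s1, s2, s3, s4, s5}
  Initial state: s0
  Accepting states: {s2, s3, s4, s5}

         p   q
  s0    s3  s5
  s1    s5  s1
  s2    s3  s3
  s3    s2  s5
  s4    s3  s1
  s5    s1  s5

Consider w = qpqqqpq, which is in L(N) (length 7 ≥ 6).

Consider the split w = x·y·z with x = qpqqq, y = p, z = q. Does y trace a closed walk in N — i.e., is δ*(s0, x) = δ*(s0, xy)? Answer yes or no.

Run of N on the first 6 characters of w = q p q q q p:
  step 0: s0  (start)
  step 1: s5  (read q: s0→s5)
  step 2: s1  (read p: s5→s1)
  step 3: s1  (read q: s1→s1)
  step 4: s1  (read q: s1→s1)
  step 5: s1  (read q: s1→s1)
  step 6: s5  (read p: s1→s5)

After x (step 5): s1. After xy (step 6): s5.
They differ (s1 ≠ s5), so y is not a cycle from the state after x; this split is not the one the pumping-lemma construction produces, and pumping y need not keep the string in L(N).

no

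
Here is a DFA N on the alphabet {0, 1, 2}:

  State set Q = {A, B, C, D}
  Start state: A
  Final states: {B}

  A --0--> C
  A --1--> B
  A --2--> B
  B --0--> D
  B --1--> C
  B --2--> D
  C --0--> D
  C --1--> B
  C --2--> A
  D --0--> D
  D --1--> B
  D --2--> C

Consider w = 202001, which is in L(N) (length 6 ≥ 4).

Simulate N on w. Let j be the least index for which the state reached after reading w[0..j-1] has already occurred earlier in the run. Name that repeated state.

State sequence: A -2-> B -0-> D -2-> C -0-> D -0-> D -1-> B
First repeat at step 4: D was already visited.

The earliest repeat is at step j = 4: N is in D, which it already visited at step i = 2.
With |Q| = 4, pigeonhole forces a state repeat no later than step 4; the substring read between the first and second visits to that state can be pumped.

D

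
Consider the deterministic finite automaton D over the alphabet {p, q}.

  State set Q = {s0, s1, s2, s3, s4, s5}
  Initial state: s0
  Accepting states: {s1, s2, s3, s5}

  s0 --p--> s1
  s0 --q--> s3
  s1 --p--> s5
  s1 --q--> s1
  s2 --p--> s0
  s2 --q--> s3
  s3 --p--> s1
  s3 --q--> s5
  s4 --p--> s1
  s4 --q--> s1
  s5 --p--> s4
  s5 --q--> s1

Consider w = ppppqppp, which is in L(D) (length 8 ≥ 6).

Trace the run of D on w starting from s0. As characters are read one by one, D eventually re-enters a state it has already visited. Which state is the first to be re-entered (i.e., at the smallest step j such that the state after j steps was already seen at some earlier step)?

State sequence: s0 -p-> s1 -p-> s5 -p-> s4 -p-> s1 -q-> s1 -p-> s5 -p-> s4 -p-> s1
First repeat at step 4: s1 was already visited.

The earliest repeat is at step j = 4: D is in s1, which it already visited at step i = 1.
With |Q| = 6, pigeonhole forces a state repeat no later than step 6; the substring read between the first and second visits to that state can be pumped.

s1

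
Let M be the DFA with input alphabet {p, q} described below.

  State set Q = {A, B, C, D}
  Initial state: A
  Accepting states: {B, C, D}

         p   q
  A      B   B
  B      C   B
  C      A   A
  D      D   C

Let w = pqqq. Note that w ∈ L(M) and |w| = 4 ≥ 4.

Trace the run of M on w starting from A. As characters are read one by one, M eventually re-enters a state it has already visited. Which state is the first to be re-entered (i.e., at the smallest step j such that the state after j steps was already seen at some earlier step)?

Run of M on w = p q q q:
  step 0: A  (start)
  step 1: B  (read p: A→B)
  step 2: B  (read q: B→B)   ← first repeat (B seen earlier)
  step 3: B  (read q: B→B)
  step 4: B  (read q: B→B)

The earliest repeat is at step j = 2: M is in B, which it already visited at step i = 1.
Since M has 4 states, any run of length ≥ 4 visits 4+1 states, so by pigeonhole some state repeats within the first 4 steps — that repeat gives the pumpable loop.

B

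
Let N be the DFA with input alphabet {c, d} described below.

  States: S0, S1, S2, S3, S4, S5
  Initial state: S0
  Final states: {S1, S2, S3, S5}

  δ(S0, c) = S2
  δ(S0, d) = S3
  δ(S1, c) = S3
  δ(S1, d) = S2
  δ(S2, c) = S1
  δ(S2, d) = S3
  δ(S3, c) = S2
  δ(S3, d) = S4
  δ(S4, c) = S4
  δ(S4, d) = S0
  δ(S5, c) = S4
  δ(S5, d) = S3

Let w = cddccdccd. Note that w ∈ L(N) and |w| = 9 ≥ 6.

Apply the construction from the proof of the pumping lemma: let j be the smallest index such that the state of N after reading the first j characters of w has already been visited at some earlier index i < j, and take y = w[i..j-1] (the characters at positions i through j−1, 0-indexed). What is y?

c

Run of N on w = c d d c c d c c d:
  step 0: S0  (start)
  step 1: S2  (read c: S0→S2)
  step 2: S3  (read d: S2→S3)
  step 3: S4  (read d: S3→S4)
  step 4: S4  (read c: S4→S4)   ← first repeat (S4 seen earlier)
  step 5: S4  (read c: S4→S4)
  step 6: S0  (read d: S4→S0)
  step 7: S2  (read c: S0→S2)
  step 8: S1  (read c: S2→S1)
  step 9: S2  (read d: S1→S2)

So i = 3, j = 4, giving x = w[0:3] = cdd, y = w[3:4] = c, z = w[4:9] = cdccd.
Check: |xy| = 4 ≤ 6 and |y| = 1 ≥ 1. Reading y takes N from S4 back to S4, so every xyⁱz is accepted.
With |Q| = 6, pigeonhole forces a state repeat no later than step 6; the substring read between the first and second visits to that state can be pumped.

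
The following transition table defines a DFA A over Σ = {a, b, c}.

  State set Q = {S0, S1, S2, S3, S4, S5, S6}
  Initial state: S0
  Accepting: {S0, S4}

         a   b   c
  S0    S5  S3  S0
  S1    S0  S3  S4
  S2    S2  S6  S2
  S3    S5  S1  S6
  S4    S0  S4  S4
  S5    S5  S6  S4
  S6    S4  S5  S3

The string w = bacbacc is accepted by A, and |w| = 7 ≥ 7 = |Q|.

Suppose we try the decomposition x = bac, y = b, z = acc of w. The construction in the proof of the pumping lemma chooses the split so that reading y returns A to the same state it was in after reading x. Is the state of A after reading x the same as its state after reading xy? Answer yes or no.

Run of A on the first 4 characters of w = b a c b:
  step 0: S0  (start)
  step 1: S3  (read b: S0→S3)
  step 2: S5  (read a: S3→S5)
  step 3: S4  (read c: S5→S4)
  step 4: S4  (read b: S4→S4)

After x (step 3): S4. After xy (step 4): S4.
They match, so y = b drives A around a cycle from S4 back to itself; pumping y any number of times keeps A in S4 before reading z, and xyⁱz ∈ L(A) for every i ≥ 0.

yes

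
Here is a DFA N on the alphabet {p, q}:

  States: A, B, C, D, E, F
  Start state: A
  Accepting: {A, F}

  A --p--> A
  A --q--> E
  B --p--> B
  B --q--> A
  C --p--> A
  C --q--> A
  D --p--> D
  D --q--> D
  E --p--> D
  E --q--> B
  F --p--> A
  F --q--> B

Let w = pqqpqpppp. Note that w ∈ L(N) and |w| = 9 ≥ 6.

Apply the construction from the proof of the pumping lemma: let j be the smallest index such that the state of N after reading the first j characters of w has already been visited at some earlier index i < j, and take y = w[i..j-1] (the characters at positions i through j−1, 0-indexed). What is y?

Run of N on w = p q q p q p p p p:
  step 0: A  (start)
  step 1: A  (read p: A→A)   ← first repeat (A seen earlier)
  step 2: E  (read q: A→E)
  step 3: B  (read q: E→B)
  step 4: B  (read p: B→B)
  step 5: A  (read q: B→A)
  step 6: A  (read p: A→A)
  step 7: A  (read p: A→A)
  step 8: A  (read p: A→A)
  step 9: A  (read p: A→A)

So i = 0, j = 1, giving x = w[0:0] = ε, y = w[0:1] = p, z = w[1:9] = qqpqpppp.
Check: |xy| = 1 ≤ 6 and |y| = 1 ≥ 1. Reading y takes N from A back to A, so every xyⁱz is accepted.

p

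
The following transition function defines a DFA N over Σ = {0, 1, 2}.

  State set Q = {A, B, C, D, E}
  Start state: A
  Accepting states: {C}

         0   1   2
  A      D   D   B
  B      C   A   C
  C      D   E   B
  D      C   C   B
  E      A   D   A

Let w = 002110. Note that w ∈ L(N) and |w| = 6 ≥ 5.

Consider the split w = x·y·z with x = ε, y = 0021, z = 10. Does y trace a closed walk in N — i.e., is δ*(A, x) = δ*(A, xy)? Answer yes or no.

yes

Run of N on the first 4 characters of w = 0 0 2 1:
  step 0: A  (start)
  step 1: D  (read 0: A→D)
  step 2: C  (read 0: D→C)
  step 3: B  (read 2: C→B)
  step 4: A  (read 1: B→A)

After x (step 0): A. After xy (step 4): A.
They match, so y = 0021 drives N around a cycle from A back to itself; pumping y any number of times keeps N in A before reading z, and xyⁱz ∈ L(N) for every i ≥ 0.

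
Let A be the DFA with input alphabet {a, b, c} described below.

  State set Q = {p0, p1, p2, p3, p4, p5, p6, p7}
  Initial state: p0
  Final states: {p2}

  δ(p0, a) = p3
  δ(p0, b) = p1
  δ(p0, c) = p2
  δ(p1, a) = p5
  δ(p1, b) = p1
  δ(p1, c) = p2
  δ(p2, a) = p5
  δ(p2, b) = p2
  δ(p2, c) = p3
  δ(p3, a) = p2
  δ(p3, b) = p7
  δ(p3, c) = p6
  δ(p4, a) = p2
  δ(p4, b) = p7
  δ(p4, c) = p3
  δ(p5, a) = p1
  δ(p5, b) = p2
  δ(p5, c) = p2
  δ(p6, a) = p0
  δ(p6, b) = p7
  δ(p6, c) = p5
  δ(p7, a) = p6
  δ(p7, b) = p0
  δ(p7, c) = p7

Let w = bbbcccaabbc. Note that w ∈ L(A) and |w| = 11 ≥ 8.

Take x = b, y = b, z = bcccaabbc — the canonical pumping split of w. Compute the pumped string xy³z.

xy^3z = b·b·b·b·bcccaabbc = bbbbbcccaabbc.
Reading y = b takes A from p1 back to p1, so after x·y·y·y the machine is still in p1, and z then leads to the accepting state p2. Hence bbbbbcccaabbc ∈ L(A).

bbbbbcccaabbc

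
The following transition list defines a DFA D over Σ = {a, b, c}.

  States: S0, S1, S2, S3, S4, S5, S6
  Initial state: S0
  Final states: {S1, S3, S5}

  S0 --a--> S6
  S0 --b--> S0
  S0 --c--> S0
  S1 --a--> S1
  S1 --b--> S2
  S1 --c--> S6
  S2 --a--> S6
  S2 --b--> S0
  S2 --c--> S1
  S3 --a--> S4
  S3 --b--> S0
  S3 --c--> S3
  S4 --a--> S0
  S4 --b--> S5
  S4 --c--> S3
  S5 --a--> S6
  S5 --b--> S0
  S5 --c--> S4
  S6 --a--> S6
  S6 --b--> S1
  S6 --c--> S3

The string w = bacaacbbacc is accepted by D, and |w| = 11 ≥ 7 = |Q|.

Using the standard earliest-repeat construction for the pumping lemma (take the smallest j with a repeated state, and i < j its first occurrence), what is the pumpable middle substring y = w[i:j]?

b

State sequence: S0 -b-> S0 -a-> S6 -c-> S3 -a-> S4 -a-> S0 -c-> S0 -b-> S0 -b-> S0 -a-> S6 -c-> S3 -c-> S3
First repeat at step 1: S0 was already visited.

So i = 0, j = 1, giving x = w[0:0] = ε, y = w[0:1] = b, z = w[1:11] = acaacbbacc.
Check: |xy| = 1 ≤ 7 and |y| = 1 ≥ 1. Reading y takes D from S0 back to S0, so every xyⁱz is accepted.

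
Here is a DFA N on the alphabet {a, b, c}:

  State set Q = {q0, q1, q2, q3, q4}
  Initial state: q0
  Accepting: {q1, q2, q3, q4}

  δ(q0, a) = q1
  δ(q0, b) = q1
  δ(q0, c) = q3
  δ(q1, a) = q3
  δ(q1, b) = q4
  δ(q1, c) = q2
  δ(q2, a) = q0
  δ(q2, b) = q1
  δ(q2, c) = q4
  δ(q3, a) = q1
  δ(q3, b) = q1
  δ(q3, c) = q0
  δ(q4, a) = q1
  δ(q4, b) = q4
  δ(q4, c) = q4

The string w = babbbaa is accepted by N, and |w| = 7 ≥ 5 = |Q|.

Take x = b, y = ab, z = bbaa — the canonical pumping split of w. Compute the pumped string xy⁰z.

xy⁰z = xz = b·bbaa = bbbaa.
Reading y = ab takes N from q1 back to q1, so after x the machine is still in q1, and z then leads to the accepting state q3. Hence bbbaa ∈ L(N).

bbbaa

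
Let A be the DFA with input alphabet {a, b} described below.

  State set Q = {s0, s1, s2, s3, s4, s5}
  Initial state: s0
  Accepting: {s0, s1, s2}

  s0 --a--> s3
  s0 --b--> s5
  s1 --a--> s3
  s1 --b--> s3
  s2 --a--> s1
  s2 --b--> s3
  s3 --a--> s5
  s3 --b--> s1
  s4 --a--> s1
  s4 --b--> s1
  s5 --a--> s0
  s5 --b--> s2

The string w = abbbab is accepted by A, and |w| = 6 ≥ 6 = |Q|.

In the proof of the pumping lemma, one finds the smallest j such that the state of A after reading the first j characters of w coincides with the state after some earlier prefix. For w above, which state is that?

s3

State sequence: s0 -a-> s3 -b-> s1 -b-> s3 -b-> s1 -a-> s3 -b-> s1
First repeat at step 3: s3 was already visited.

The earliest repeat is at step j = 3: A is in s3, which it already visited at step i = 1.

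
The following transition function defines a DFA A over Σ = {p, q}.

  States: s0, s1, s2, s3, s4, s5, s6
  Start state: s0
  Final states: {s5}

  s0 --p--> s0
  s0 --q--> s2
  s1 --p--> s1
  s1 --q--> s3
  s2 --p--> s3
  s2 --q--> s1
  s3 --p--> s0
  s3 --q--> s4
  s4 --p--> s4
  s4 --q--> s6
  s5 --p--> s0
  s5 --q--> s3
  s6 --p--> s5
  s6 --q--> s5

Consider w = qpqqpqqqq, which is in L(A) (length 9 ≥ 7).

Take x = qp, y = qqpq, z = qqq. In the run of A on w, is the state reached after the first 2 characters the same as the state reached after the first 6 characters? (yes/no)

yes

Run of A on the first 6 characters of w = q p q q p q:
  step 0: s0  (start)
  step 1: s2  (read q: s0→s2)
  step 2: s3  (read p: s2→s3)
  step 3: s4  (read q: s3→s4)
  step 4: s6  (read q: s4→s6)
  step 5: s5  (read p: s6→s5)
  step 6: s3  (read q: s5→s3)

After x (step 2): s3. After xy (step 6): s3.
They match, so y = qqpq drives A around a cycle from s3 back to itself; pumping y any number of times keeps A in s3 before reading z, and xyⁱz ∈ L(A) for every i ≥ 0.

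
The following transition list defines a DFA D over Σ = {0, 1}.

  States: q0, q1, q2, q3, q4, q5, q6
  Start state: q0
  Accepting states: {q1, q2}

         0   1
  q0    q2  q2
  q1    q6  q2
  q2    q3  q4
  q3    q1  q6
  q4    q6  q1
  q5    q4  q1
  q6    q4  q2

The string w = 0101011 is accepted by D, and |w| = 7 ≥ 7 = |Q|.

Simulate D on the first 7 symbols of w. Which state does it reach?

q2

Run of D on the first 7 characters of w = 0 1 0 1 0 1 1:
  step 0: q0  (start)
  step 1: q2  (read 0: q0→q2)
  step 2: q4  (read 1: q2→q4)
  step 3: q6  (read 0: q4→q6)
  step 4: q2  (read 1: q6→q2)
  step 5: q3  (read 0: q2→q3)
  step 6: q6  (read 1: q3→q6)
  step 7: q2  (read 1: q6→q2)

After reading 7 characters, D is in state q2.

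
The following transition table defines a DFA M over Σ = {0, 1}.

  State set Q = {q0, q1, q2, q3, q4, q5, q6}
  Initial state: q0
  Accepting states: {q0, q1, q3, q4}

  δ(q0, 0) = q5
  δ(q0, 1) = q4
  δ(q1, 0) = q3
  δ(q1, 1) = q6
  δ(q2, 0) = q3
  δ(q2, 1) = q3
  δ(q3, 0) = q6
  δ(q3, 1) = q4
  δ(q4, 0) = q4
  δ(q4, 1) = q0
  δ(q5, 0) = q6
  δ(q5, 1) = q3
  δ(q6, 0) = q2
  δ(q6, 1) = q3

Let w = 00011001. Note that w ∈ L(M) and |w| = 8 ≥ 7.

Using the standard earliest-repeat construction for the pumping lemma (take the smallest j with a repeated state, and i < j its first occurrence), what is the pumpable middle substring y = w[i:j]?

0

State sequence: q0 -0-> q5 -0-> q6 -0-> q2 -1-> q3 -1-> q4 -0-> q4 -0-> q4 -1-> q0
First repeat at step 6: q4 was already visited.

So i = 5, j = 6, giving x = w[0:5] = 00011, y = w[5:6] = 0, z = w[6:8] = 01.
Check: |xy| = 6 ≤ 7 and |y| = 1 ≥ 1. Reading y takes M from q4 back to q4, so every xyⁱz is accepted.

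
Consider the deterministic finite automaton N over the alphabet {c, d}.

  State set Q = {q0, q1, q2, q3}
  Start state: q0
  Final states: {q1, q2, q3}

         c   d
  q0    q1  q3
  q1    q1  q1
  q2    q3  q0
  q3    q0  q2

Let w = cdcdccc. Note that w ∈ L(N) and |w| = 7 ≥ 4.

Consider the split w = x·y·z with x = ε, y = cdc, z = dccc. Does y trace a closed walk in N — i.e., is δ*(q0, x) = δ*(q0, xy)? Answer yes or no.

Run of N on the first 3 characters of w = c d c:
  step 0: q0  (start)
  step 1: q1  (read c: q0→q1)
  step 2: q1  (read d: q1→q1)
  step 3: q1  (read c: q1→q1)

After x (step 0): q0. After xy (step 3): q1.
They differ (q0 ≠ q1), so y is not a cycle from the state after x; this split is not the one the pumping-lemma construction produces, and pumping y need not keep the string in L(N).

no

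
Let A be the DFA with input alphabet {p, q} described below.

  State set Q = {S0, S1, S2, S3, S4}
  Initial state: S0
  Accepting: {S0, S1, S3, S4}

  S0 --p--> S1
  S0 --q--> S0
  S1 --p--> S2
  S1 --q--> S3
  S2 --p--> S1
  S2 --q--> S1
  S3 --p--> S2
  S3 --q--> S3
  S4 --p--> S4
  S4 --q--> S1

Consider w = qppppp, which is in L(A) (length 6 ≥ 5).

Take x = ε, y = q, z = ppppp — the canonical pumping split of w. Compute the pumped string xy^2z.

xy^2z = ε·q·q·ppppp = qqppppp.
Reading y = q takes A from S0 back to S0, so after x·y·y the machine is still in S0, and z then leads to the accepting state S1. Hence qqppppp ∈ L(A).

qqppppp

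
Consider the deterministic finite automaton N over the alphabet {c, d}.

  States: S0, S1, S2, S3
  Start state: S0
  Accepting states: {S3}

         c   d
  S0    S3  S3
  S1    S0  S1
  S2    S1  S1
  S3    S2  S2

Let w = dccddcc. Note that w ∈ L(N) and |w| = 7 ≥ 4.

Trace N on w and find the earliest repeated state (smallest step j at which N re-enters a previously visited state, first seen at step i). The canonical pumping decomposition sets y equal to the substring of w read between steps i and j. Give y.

d

State sequence: S0 -d-> S3 -c-> S2 -c-> S1 -d-> S1 -d-> S1 -c-> S0 -c-> S3
First repeat at step 4: S1 was already visited.

So i = 3, j = 4, giving x = w[0:3] = dcc, y = w[3:4] = d, z = w[4:7] = dcc.
Check: |xy| = 4 ≤ 4 and |y| = 1 ≥ 1. Reading y takes N from S1 back to S1, so every xyⁱz is accepted.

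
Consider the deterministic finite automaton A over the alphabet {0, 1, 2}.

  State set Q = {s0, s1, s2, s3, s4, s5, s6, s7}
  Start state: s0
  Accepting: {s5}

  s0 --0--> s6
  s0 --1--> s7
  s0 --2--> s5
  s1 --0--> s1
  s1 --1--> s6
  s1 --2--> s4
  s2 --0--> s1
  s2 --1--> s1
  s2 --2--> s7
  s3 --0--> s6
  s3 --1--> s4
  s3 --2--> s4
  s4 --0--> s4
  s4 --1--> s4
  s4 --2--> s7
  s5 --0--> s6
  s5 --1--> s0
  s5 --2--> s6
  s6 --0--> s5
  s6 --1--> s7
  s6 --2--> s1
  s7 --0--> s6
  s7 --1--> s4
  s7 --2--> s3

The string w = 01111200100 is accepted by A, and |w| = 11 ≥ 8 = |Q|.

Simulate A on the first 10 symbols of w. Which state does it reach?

State sequence: s0 -0-> s6 -1-> s7 -1-> s4 -1-> s4 -1-> s4 -2-> s7 -0-> s6 -0-> s5 -1-> s0 -0-> s6

After reading 10 characters, A is in state s6.
(This kind of state-tracing is the core of the pumping-lemma construction: with 8 states, pigeonhole forces a repeat within the first 8 steps.)

s6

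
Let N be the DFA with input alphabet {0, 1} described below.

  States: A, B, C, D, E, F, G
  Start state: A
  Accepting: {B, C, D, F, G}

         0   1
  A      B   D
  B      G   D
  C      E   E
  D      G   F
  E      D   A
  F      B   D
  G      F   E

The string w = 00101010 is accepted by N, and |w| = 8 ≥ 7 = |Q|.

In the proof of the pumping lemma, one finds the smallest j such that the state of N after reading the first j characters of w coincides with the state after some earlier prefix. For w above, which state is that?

B

Run of N on w = 0 0 1 0 1 0 1 0:
  step 0: A  (start)
  step 1: B  (read 0: A→B)
  step 2: G  (read 0: B→G)
  step 3: E  (read 1: G→E)
  step 4: D  (read 0: E→D)
  step 5: F  (read 1: D→F)
  step 6: B  (read 0: F→B)   ← first repeat (B seen earlier)
  step 7: D  (read 1: B→D)
  step 8: G  (read 0: D→G)

The earliest repeat is at step j = 6: N is in B, which it already visited at step i = 1.
The DFA has 7 states, so the proof of the pumping lemma guarantees a repeated state among the first 7+1 visited; the segment between the two visits is the pumpable y.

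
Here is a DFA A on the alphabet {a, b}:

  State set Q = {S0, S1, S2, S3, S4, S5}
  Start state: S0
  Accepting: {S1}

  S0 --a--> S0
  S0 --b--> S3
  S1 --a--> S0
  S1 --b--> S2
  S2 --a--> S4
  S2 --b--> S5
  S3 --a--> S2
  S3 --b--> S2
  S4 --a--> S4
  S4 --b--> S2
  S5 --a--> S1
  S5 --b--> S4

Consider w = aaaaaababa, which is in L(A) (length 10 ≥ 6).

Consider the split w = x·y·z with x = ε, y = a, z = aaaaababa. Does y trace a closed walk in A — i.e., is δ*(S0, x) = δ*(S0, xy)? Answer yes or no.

yes

State sequence: S0 -a-> S0

After x (step 0): S0. After xy (step 1): S0.
They match, so y = a drives A around a cycle from S0 back to itself; pumping y any number of times keeps A in S0 before reading z, and xyⁱz ∈ L(A) for every i ≥ 0.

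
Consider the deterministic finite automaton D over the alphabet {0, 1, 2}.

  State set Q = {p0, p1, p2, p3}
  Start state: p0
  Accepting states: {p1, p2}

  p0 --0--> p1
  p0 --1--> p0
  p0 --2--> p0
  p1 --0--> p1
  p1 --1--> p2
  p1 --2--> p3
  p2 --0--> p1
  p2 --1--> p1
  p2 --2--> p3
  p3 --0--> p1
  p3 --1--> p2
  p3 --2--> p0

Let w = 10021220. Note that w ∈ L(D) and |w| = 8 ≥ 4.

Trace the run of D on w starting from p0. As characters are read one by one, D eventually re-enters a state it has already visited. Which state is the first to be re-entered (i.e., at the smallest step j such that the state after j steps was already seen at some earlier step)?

p0

Run of D on w = 1 0 0 2 1 2 2 0:
  step 0: p0  (start)
  step 1: p0  (read 1: p0→p0)   ← first repeat (p0 seen earlier)
  step 2: p1  (read 0: p0→p1)
  step 3: p1  (read 0: p1→p1)
  step 4: p3  (read 2: p1→p3)
  step 5: p2  (read 1: p3→p2)
  step 6: p3  (read 2: p2→p3)
  step 7: p0  (read 2: p3→p0)
  step 8: p1  (read 0: p0→p1)

The earliest repeat is at step j = 1: D is in p0, which it already visited at step i = 0.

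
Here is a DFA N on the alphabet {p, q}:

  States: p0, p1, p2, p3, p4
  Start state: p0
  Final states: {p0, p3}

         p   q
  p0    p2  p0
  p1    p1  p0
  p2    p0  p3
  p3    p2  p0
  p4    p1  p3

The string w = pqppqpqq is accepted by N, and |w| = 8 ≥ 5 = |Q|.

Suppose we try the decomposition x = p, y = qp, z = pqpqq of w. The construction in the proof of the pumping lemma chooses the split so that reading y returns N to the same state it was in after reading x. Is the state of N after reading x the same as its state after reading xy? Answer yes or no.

yes

Run of N on the first 3 characters of w = p q p:
  step 0: p0  (start)
  step 1: p2  (read p: p0→p2)
  step 2: p3  (read q: p2→p3)
  step 3: p2  (read p: p3→p2)

After x (step 1): p2. After xy (step 3): p2.
They match, so y = qp drives N around a cycle from p2 back to itself; pumping y any number of times keeps N in p2 before reading z, and xyⁱz ∈ L(N) for every i ≥ 0.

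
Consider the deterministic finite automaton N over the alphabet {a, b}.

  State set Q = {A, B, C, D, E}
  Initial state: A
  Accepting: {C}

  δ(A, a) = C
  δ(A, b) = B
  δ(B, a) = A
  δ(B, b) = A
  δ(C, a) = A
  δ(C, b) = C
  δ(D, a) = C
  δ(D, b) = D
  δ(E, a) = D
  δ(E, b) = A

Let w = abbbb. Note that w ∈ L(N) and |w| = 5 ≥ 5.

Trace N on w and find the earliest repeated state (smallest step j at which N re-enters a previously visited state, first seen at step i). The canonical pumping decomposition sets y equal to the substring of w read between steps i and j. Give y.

State sequence: A -a-> C -b-> C -b-> C -b-> C -b-> C
First repeat at step 2: C was already visited.

So i = 1, j = 2, giving x = w[0:1] = a, y = w[1:2] = b, z = w[2:5] = bbb.
Check: |xy| = 2 ≤ 5 and |y| = 1 ≥ 1. Reading y takes N from C back to C, so every xyⁱz is accepted.
With |Q| = 5, pigeonhole forces a state repeat no later than step 5; the substring read between the first and second visits to that state can be pumped.

b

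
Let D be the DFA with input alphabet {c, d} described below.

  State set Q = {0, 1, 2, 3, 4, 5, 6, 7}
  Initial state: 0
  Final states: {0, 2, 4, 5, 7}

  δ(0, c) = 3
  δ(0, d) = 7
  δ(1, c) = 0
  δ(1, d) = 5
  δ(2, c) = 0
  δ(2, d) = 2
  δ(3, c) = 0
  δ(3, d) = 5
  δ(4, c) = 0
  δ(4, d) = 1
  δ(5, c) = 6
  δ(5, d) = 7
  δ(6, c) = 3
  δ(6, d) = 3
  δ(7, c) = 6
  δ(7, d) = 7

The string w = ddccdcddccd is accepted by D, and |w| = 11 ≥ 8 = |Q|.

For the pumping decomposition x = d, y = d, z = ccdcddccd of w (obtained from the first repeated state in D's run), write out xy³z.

ddddccdcddccd

xy^3z = d·d·d·d·ccdcddccd = ddddccdcddccd.
Reading y = d takes D from 7 back to 7, so after x·y·y·y the machine is still in 7, and z then leads to the accepting state 5. Hence ddddccdcddccd ∈ L(D).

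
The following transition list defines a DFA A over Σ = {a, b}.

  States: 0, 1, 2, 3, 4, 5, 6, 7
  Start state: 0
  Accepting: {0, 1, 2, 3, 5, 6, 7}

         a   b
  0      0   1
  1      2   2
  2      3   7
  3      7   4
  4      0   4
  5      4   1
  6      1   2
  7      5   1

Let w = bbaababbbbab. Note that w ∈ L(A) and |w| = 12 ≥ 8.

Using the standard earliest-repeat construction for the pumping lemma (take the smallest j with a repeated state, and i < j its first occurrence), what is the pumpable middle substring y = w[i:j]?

baab

State sequence: 0 -b-> 1 -b-> 2 -a-> 3 -a-> 7 -b-> 1 -a-> 2 -b-> 7 -b-> 1 -b-> 2 -b-> 7 -a-> 5 -b-> 1
First repeat at step 5: 1 was already visited.

So i = 1, j = 5, giving x = w[0:1] = b, y = w[1:5] = baab, z = w[5:12] = abbbbab.
Check: |xy| = 5 ≤ 8 and |y| = 4 ≥ 1. Reading y takes A from 1 back to 1, so every xyⁱz is accepted.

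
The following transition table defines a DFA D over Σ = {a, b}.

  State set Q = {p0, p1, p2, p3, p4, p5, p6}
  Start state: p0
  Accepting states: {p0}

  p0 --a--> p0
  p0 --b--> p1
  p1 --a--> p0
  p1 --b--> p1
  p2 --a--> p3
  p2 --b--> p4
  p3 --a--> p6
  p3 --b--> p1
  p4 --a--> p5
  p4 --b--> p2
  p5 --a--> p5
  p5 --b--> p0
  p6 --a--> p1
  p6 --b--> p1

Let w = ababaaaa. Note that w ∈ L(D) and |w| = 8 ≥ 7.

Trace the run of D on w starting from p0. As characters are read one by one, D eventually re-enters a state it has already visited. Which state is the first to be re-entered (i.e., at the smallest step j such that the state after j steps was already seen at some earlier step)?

p0

Run of D on w = a b a b a a a a:
  step 0: p0  (start)
  step 1: p0  (read a: p0→p0)   ← first repeat (p0 seen earlier)
  step 2: p1  (read b: p0→p1)
  step 3: p0  (read a: p1→p0)
  step 4: p1  (read b: p0→p1)
  step 5: p0  (read a: p1→p0)
  step 6: p0  (read a: p0→p0)
  step 7: p0  (read a: p0→p0)
  step 8: p0  (read a: p0→p0)

The earliest repeat is at step j = 1: D is in p0, which it already visited at step i = 0.
The DFA has 7 states, so the proof of the pumping lemma guarantees a repeated state among the first 7+1 visited; the segment between the two visits is the pumpable y.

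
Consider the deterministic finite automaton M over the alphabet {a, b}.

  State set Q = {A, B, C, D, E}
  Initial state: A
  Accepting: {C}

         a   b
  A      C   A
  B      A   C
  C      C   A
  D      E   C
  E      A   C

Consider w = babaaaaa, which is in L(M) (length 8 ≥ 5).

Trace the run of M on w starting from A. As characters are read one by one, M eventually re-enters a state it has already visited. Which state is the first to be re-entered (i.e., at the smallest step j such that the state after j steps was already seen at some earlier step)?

A

State sequence: A -b-> A -a-> C -b-> A -a-> C -a-> C -a-> C -a-> C -a-> C
First repeat at step 1: A was already visited.

The earliest repeat is at step j = 1: M is in A, which it already visited at step i = 0.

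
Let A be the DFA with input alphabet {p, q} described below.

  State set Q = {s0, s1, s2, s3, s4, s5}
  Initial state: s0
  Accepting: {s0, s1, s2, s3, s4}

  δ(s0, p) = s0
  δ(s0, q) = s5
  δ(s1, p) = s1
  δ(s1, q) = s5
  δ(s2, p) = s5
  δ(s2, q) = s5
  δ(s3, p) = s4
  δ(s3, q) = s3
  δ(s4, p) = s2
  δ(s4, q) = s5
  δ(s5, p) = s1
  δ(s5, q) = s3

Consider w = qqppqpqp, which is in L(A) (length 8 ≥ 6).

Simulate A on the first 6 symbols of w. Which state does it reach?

s1

State sequence: s0 -q-> s5 -q-> s3 -p-> s4 -p-> s2 -q-> s5 -p-> s1

After reading 6 characters, A is in state s1.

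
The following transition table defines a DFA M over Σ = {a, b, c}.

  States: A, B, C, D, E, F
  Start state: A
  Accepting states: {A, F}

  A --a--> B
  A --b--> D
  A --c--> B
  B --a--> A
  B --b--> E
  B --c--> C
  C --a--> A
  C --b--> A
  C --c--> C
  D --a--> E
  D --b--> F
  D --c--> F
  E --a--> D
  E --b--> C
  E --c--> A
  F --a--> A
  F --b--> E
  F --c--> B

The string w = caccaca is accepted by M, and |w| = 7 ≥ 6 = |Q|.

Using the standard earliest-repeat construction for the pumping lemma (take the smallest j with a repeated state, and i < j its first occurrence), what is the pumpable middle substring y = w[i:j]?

ca

State sequence: A -c-> B -a-> A -c-> B -c-> C -a-> A -c-> B -a-> A
First repeat at step 2: A was already visited.

So i = 0, j = 2, giving x = w[0:0] = ε, y = w[0:2] = ca, z = w[2:7] = ccaca.
Check: |xy| = 2 ≤ 6 and |y| = 2 ≥ 1. Reading y takes M from A back to A, so every xyⁱz is accepted.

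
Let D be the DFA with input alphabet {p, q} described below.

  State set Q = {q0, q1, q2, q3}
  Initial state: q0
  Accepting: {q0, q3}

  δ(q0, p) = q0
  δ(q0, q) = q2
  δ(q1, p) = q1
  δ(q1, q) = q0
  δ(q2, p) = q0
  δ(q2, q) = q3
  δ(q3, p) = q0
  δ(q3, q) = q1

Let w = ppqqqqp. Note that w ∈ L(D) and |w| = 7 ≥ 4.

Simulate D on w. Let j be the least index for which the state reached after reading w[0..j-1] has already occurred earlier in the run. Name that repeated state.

q0

Run of D on w = p p q q q q p:
  step 0: q0  (start)
  step 1: q0  (read p: q0→q0)   ← first repeat (q0 seen earlier)
  step 2: q0  (read p: q0→q0)
  step 3: q2  (read q: q0→q2)
  step 4: q3  (read q: q2→q3)
  step 5: q1  (read q: q3→q1)
  step 6: q0  (read q: q1→q0)
  step 7: q0  (read p: q0→q0)

The earliest repeat is at step j = 1: D is in q0, which it already visited at step i = 0.
Since D has 4 states, any run of length ≥ 4 visits 4+1 states, so by pigeonhole some state repeats within the first 4 steps — that repeat gives the pumpable loop.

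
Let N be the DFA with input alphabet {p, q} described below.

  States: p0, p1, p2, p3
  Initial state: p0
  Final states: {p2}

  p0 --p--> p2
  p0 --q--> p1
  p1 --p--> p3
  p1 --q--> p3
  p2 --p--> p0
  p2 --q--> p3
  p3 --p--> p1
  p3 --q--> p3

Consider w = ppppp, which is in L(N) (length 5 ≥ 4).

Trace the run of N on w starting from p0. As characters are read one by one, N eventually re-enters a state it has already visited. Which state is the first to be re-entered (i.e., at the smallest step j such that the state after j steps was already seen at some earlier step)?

p0

State sequence: p0 -p-> p2 -p-> p0 -p-> p2 -p-> p0 -p-> p2
First repeat at step 2: p0 was already visited.

The earliest repeat is at step j = 2: N is in p0, which it already visited at step i = 0.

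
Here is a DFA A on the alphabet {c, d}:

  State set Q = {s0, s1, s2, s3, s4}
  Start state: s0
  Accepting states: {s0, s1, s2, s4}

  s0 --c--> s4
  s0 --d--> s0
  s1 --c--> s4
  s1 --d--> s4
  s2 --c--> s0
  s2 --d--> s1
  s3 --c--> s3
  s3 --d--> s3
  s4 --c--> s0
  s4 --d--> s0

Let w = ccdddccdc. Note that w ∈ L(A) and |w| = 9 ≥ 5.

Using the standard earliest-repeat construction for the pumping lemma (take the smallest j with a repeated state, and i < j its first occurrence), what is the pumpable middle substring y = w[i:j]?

cc

Run of A on w = c c d d d c c d c:
  step 0: s0  (start)
  step 1: s4  (read c: s0→s4)
  step 2: s0  (read c: s4→s0)   ← first repeat (s0 seen earlier)
  step 3: s0  (read d: s0→s0)
  step 4: s0  (read d: s0→s0)
  step 5: s0  (read d: s0→s0)
  step 6: s4  (read c: s0→s4)
  step 7: s0  (read c: s4→s0)
  step 8: s0  (read d: s0→s0)
  step 9: s4  (read c: s0→s4)

So i = 0, j = 2, giving x = w[0:0] = ε, y = w[0:2] = cc, z = w[2:9] = dddccdc.
Check: |xy| = 2 ≤ 5 and |y| = 2 ≥ 1. Reading y takes A from s0 back to s0, so every xyⁱz is accepted.
Pumping length from the standard proof: p = 5 (the number of states). The repeated state found above gives |xy| = j ≤ 5 and |y| = j − i ≥ 1.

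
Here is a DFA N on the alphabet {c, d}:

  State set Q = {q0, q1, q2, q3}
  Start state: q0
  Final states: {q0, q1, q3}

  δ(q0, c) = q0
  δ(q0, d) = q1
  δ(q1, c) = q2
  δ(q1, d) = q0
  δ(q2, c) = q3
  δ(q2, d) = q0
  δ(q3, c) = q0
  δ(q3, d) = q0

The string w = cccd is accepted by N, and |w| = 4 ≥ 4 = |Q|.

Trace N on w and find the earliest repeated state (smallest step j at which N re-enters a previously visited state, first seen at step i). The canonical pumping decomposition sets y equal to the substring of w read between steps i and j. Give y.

State sequence: q0 -c-> q0 -c-> q0 -c-> q0 -d-> q1
First repeat at step 1: q0 was already visited.

So i = 0, j = 1, giving x = w[0:0] = ε, y = w[0:1] = c, z = w[1:4] = ccd.
Check: |xy| = 1 ≤ 4 and |y| = 1 ≥ 1. Reading y takes N from q0 back to q0, so every xyⁱz is accepted.

c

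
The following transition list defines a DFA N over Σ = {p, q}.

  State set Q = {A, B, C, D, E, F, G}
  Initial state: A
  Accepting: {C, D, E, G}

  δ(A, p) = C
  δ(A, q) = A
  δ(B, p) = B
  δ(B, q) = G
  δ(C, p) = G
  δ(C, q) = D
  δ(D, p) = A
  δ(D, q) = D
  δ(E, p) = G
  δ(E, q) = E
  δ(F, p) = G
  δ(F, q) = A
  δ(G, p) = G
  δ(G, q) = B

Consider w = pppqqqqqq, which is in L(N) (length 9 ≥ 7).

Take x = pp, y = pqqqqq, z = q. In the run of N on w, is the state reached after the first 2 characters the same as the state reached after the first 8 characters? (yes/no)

State sequence: A -p-> C -p-> G -p-> G -q-> B -q-> G -q-> B -q-> G -q-> B

After x (step 2): G. After xy (step 8): B.
They differ (G ≠ B), so y is not a cycle from the state after x; this split is not the one the pumping-lemma construction produces, and pumping y need not keep the string in L(N).

no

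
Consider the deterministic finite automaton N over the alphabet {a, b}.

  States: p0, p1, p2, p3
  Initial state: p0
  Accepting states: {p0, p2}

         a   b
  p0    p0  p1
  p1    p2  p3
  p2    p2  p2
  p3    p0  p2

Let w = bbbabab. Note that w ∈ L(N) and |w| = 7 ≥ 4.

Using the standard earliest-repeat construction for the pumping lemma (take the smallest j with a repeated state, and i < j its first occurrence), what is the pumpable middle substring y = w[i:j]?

State sequence: p0 -b-> p1 -b-> p3 -b-> p2 -a-> p2 -b-> p2 -a-> p2 -b-> p2
First repeat at step 4: p2 was already visited.

So i = 3, j = 4, giving x = w[0:3] = bbb, y = w[3:4] = a, z = w[4:7] = bab.
Check: |xy| = 4 ≤ 4 and |y| = 1 ≥ 1. Reading y takes N from p2 back to p2, so every xyⁱz is accepted.
With |Q| = 4, pigeonhole forces a state repeat no later than step 4; the substring read between the first and second visits to that state can be pumped.

a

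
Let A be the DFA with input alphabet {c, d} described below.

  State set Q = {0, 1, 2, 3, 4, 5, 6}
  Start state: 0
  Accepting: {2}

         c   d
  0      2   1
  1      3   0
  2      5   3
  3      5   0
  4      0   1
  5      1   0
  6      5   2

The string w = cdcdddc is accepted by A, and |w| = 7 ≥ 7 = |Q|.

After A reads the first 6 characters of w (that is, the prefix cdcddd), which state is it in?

0

State sequence: 0 -c-> 2 -d-> 3 -c-> 5 -d-> 0 -d-> 1 -d-> 0

After reading 6 characters, A is in state 0.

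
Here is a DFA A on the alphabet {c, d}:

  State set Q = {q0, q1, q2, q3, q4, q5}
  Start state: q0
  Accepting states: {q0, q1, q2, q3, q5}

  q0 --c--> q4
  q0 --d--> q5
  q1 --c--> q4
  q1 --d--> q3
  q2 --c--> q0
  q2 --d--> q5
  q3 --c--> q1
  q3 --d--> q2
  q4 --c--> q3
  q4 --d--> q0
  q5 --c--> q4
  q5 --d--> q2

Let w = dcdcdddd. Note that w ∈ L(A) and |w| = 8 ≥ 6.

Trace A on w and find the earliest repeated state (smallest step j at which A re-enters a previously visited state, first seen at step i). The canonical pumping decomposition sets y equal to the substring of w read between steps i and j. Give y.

dcd

Run of A on w = d c d c d d d d:
  step 0: q0  (start)
  step 1: q5  (read d: q0→q5)
  step 2: q4  (read c: q5→q4)
  step 3: q0  (read d: q4→q0)   ← first repeat (q0 seen earlier)
  step 4: q4  (read c: q0→q4)
  step 5: q0  (read d: q4→q0)
  step 6: q5  (read d: q0→q5)
  step 7: q2  (read d: q5→q2)
  step 8: q5  (read d: q2→q5)

So i = 0, j = 3, giving x = w[0:0] = ε, y = w[0:3] = dcd, z = w[3:8] = cdddd.
Check: |xy| = 3 ≤ 6 and |y| = 3 ≥ 1. Reading y takes A from q0 back to q0, so every xyⁱz is accepted.
The DFA has 6 states, so the proof of the pumping lemma guarantees a repeated state among the first 6+1 visited; the segment between the two visits is the pumpable y.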